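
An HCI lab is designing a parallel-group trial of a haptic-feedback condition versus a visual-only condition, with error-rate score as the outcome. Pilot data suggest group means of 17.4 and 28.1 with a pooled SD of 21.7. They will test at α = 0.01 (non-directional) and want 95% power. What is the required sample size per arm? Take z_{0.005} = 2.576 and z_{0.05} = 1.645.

n = 147 per group

Cohen's d = |M₁ − M₂| / SD_pooled = |17.4 − 28.1| / 21.7 = 10.7 / 21.7 = 0.493.
For two independent groups with equal n: n = 2·((z_{α/2} + z_β) / d)².
z_{α/2} + z_β = 2.576 + 1.645 = 4.221.
n = 2 × (4.221 / 0.493)² = 2 × 8.562² = 2 × 73.31 = 146.6.
Round up to the next whole participant.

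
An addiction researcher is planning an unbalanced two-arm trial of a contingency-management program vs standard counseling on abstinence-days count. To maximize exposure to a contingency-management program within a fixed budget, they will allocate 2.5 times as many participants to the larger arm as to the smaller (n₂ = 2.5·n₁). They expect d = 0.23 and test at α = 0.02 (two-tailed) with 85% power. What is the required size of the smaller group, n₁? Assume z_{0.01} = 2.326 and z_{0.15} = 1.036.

n₁ = 300

With allocation ratio k = n₂/n₁ = 2.5, Var(x̄₁−x̄₂) = σ²(1/n₁ + 1/(k·n₁)) = σ²·(k+1)/(k·n₁).
So n₁ = (1 + 1/k)·((z_{α/2} + z_β)/d)² = 1.400 × (3.362/0.23)².
n₁ = 1.400 × 213.67 = 299.1.
Round up: n₁ = 300, giving n₂ = 2.5 × 300 = 750.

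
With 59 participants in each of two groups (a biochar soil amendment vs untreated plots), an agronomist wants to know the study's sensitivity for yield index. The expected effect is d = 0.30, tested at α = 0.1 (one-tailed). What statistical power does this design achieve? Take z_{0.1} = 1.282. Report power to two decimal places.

For two equal groups, power = Φ(d·√(n/2) − z_{α}).
d·√(n/2) = 0.30 × √(59/2) = 0.30 × 5.431 = 1.629.
z_β = 1.629 − 1.282 = 0.347.
Power = Φ(0.347) = 0.636.

power ≈ 0.64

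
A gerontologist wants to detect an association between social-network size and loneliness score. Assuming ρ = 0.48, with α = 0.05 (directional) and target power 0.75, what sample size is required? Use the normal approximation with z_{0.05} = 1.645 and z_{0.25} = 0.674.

Fisher's z: C = ½·ln((1+r)/(1−r)) = ½·ln(2.8462) = 0.5230.
n = ((z_{α} + z_β)/C)² + 3.
(1.645 + 0.674) / 0.5230 = 2.319 / 0.5230 = 4.434.
n = 4.434² + 3 = 19.66 + 3 = 22.7.
Round up.

n = 23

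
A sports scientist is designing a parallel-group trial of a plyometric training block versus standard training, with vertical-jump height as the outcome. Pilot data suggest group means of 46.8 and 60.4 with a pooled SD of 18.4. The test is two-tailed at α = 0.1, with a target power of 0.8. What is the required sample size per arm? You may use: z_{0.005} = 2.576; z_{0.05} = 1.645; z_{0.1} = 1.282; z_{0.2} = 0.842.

n = 23 per group

Cohen's d = |M₁ − M₂| / SD_pooled = |46.8 − 60.4| / 18.4 = 13.6 / 18.4 = 0.739.
For two independent groups with equal n: n = 2·((z_{α/2} + z_β) / d)².
z_{α/2} + z_β = 1.645 + 0.842 = 2.487.
n = 2 × (2.487 / 0.739)² = 2 × 3.365² = 2 × 11.33 = 22.7.
Round up to the next whole participant.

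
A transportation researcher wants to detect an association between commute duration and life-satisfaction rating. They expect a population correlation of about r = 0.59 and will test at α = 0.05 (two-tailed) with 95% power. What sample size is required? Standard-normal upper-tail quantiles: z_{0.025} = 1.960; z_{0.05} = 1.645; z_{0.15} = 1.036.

n = 32

Fisher's z: C = ½·ln((1+r)/(1−r)) = ½·ln(3.8780) = 0.6777.
n = ((z_{α/2} + z_β)/C)² + 3.
(1.960 + 1.645) / 0.6777 = 3.605 / 0.6777 = 5.319.
n = 5.319² + 3 = 28.30 + 3 = 31.3.
Round up.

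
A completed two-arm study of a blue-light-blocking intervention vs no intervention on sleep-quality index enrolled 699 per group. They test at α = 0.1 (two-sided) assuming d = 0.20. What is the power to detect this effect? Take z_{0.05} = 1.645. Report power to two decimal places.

For two equal groups, power = Φ(d·√(n/2) − z_{α/2}).
d·√(n/2) = 0.20 × √(699/2) = 0.20 × 18.695 = 3.739.
z_β = 3.739 − 1.645 = 2.094.
Power = Φ(2.094) = 0.982.

power ≈ 0.98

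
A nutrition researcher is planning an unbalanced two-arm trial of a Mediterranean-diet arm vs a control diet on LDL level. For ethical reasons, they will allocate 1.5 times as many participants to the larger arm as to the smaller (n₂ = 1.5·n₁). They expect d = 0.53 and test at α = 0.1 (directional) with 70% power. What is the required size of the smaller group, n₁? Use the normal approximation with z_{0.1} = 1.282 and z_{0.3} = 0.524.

n₁ = 20

With allocation ratio k = n₂/n₁ = 1.5, Var(x̄₁−x̄₂) = σ²(1/n₁ + 1/(k·n₁)) = σ²·(k+1)/(k·n₁).
So n₁ = (1 + 1/k)·((z_{α} + z_β)/d)² = 1.667 × (1.806/0.53)².
n₁ = 1.667 × 11.61 = 19.4.
Round up: n₁ = 20, giving n₂ = 1.5 × 20 = 30.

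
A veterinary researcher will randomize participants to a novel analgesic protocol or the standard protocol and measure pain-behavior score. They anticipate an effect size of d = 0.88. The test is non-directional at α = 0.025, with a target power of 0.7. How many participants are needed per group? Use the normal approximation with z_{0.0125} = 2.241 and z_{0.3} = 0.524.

n = 20 per group

For two independent groups with equal n: n = 2·((z_{α/2} + z_β) / d)².
z_{α/2} + z_β = 2.241 + 0.524 = 2.765.
n = 2 × (2.765 / 0.88)² = 2 × 3.142² = 2 × 9.87 = 19.7.
Round up to the next whole participant.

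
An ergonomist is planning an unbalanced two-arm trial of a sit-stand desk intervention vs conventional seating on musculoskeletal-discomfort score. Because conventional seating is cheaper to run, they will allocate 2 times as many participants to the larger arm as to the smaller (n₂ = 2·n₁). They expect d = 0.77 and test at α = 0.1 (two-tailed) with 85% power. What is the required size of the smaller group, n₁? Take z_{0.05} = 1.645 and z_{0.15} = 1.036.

With allocation ratio k = n₂/n₁ = 2, Var(x̄₁−x̄₂) = σ²(1/n₁ + 1/(k·n₁)) = σ²·(k+1)/(k·n₁).
So n₁ = (1 + 1/k)·((z_{α/2} + z_β)/d)² = 1.500 × (2.681/0.77)².
n₁ = 1.500 × 12.12 = 18.2.
Round up: n₁ = 19, giving n₂ = 2 × 19 = 38.

n₁ = 19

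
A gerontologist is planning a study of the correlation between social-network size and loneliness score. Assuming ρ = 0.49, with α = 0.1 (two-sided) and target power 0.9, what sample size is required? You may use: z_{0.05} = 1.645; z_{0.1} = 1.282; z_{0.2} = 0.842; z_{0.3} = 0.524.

Fisher's z: C = ½·ln((1+r)/(1−r)) = ½·ln(2.9216) = 0.5361.
n = ((z_{α/2} + z_β)/C)² + 3.
(1.645 + 1.282) / 0.5361 = 2.927 / 0.5361 = 5.460.
n = 5.460² + 3 = 29.81 + 3 = 32.8.
Round up.

n = 33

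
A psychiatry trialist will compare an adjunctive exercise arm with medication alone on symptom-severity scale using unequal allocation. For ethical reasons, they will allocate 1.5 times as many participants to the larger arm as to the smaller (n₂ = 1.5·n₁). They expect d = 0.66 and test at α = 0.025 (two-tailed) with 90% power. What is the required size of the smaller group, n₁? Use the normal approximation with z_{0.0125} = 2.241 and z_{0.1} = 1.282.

n₁ = 48

With allocation ratio k = n₂/n₁ = 1.5, Var(x̄₁−x̄₂) = σ²(1/n₁ + 1/(k·n₁)) = σ²·(k+1)/(k·n₁).
So n₁ = (1 + 1/k)·((z_{α/2} + z_β)/d)² = 1.667 × (3.523/0.66)².
n₁ = 1.667 × 28.49 = 47.5.
Round up: n₁ = 48, giving n₂ = 1.5 × 48 = 72.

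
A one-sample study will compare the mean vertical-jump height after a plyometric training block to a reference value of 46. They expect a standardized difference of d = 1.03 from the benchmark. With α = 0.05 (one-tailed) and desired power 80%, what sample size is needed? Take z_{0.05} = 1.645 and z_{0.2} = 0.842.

For a one-sample test: n = ((z_{α} + z_β) / d)².
z_{α} + z_β = 1.645 + 0.842 = 2.487.
n = (2.487 / 1.03)² = 2.415² = 5.83.
Round up.

n = 6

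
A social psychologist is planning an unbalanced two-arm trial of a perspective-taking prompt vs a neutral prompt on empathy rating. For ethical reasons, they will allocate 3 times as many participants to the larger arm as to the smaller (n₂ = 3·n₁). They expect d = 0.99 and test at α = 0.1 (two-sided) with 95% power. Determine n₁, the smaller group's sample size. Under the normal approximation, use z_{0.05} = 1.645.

n₁ = 15

With allocation ratio k = n₂/n₁ = 3, Var(x̄₁−x̄₂) = σ²(1/n₁ + 1/(k·n₁)) = σ²·(k+1)/(k·n₁).
So n₁ = (1 + 1/k)·((z_{α/2} + z_β)/d)² = 1.333 × (3.290/0.99)².
n₁ = 1.333 × 11.04 = 14.7.
Round up: n₁ = 15, giving n₂ = 3 × 15 = 45.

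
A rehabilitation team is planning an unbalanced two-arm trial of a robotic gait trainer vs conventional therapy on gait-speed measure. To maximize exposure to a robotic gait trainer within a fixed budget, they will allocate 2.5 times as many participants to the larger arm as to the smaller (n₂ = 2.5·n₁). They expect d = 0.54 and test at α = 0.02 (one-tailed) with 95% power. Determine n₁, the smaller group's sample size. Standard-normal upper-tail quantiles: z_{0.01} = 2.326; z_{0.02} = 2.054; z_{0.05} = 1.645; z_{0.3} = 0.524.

n₁ = 66

With allocation ratio k = n₂/n₁ = 2.5, Var(x̄₁−x̄₂) = σ²(1/n₁ + 1/(k·n₁)) = σ²·(k+1)/(k·n₁).
So n₁ = (1 + 1/k)·((z_{α} + z_β)/d)² = 1.400 × (3.699/0.54)².
n₁ = 1.400 × 46.92 = 65.7.
Round up: n₁ = 66, giving n₂ = 2.5 × 66 = 165.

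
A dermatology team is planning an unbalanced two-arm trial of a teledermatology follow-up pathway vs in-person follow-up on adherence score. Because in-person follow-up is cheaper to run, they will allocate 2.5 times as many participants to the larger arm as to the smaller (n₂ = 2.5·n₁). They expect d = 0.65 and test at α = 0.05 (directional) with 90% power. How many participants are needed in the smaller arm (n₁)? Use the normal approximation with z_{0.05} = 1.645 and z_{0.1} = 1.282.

n₁ = 29

With allocation ratio k = n₂/n₁ = 2.5, Var(x̄₁−x̄₂) = σ²(1/n₁ + 1/(k·n₁)) = σ²·(k+1)/(k·n₁).
So n₁ = (1 + 1/k)·((z_{α} + z_β)/d)² = 1.400 × (2.927/0.65)².
n₁ = 1.400 × 20.28 = 28.4.
Round up: n₁ = 29, giving n₂ = ⌈2.5 × 29⌉ = ⌈72.5⌉ = 73.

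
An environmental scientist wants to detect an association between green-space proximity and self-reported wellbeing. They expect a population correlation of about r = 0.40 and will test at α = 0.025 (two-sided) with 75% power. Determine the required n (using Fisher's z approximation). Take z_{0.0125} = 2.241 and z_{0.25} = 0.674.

n = 51

Fisher's z: C = ½·ln((1+r)/(1−r)) = ½·ln(2.3333) = 0.4236.
n = ((z_{α/2} + z_β)/C)² + 3.
(2.241 + 0.674) / 0.4236 = 2.915 / 0.4236 = 6.881.
n = 6.881² + 3 = 47.35 + 3 = 50.4.
Round up.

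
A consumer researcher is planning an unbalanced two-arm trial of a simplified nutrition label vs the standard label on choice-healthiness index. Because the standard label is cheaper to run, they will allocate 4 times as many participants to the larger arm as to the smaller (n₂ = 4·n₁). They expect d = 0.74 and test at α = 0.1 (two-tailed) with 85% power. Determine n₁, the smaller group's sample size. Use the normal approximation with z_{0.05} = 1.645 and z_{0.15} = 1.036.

n₁ = 17

With allocation ratio k = n₂/n₁ = 4, Var(x̄₁−x̄₂) = σ²(1/n₁ + 1/(k·n₁)) = σ²·(k+1)/(k·n₁).
So n₁ = (1 + 1/k)·((z_{α/2} + z_β)/d)² = 1.250 × (2.681/0.74)².
n₁ = 1.250 × 13.13 = 16.4.
Round up: n₁ = 17, giving n₂ = 4 × 17 = 68.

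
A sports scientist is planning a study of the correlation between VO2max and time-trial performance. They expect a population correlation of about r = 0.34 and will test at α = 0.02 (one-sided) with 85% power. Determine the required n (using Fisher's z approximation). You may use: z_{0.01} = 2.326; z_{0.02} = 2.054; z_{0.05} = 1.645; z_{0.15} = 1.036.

n = 80

Fisher's z: C = ½·ln((1+r)/(1−r)) = ½·ln(2.0303) = 0.3541.
n = ((z_{α} + z_β)/C)² + 3.
(2.054 + 1.036) / 0.3541 = 3.090 / 0.3541 = 8.726.
n = 8.726² + 3 = 76.15 + 3 = 79.1.
Round up.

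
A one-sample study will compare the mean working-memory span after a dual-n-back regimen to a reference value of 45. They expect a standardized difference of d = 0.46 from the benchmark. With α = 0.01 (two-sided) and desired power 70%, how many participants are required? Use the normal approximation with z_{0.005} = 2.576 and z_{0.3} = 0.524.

n = 46

For a one-sample test: n = ((z_{α/2} + z_β) / d)².
z_{α/2} + z_β = 2.576 + 0.524 = 3.100.
n = (3.100 / 0.46)² = 6.739² = 45.42.
Round up.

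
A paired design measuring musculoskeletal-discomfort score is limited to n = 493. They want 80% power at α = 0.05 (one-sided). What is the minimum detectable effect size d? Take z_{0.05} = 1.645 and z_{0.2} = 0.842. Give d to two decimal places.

For a single sample (or paired design) of n = 493: d_min = (z_{α} + z_β)/√n.
z-sum = 1.645 + 0.842 = 2.487.
d_min = 2.487 / √493 = 2.487 / 22.204 = 0.112.

d_min ≈ 0.11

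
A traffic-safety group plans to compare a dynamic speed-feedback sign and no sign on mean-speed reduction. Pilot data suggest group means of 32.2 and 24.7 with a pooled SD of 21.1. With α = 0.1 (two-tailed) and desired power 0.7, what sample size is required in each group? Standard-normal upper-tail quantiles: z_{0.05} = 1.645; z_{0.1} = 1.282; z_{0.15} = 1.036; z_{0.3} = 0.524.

n = 75 per group

Cohen's d = |M₁ − M₂| / SD_pooled = |32.2 − 24.7| / 21.1 = 7.5 / 21.1 = 0.355.
For two independent groups with equal n: n = 2·((z_{α/2} + z_β) / d)².
z_{α/2} + z_β = 1.645 + 0.524 = 2.169.
n = 2 × (2.169 / 0.355)² = 2 × 6.110² = 2 × 37.33 = 74.7.
Round up to the next whole participant.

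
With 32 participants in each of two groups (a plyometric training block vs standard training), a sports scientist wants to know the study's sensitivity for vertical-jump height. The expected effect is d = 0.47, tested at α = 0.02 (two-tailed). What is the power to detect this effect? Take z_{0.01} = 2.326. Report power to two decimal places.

For two equal groups, power = Φ(d·√(n/2) − z_{α/2}).
d·√(n/2) = 0.47 × √(32/2) = 0.47 × 4.000 = 1.880.
z_β = 1.880 − 2.326 = -0.446.
Power = Φ(-0.446) = 0.328.

power ≈ 0.33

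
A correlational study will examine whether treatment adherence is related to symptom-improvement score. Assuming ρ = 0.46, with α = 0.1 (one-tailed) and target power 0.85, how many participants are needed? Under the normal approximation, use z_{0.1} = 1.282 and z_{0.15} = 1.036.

n = 25

Fisher's z: C = ½·ln((1+r)/(1−r)) = ½·ln(2.7037) = 0.4973.
n = ((z_{α} + z_β)/C)² + 3.
(1.282 + 1.036) / 0.4973 = 2.318 / 0.4973 = 4.661.
n = 4.661² + 3 = 21.73 + 3 = 24.7.
Round up.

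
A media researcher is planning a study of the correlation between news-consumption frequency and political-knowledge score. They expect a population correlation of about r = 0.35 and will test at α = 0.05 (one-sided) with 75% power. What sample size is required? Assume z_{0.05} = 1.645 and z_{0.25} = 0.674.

Fisher's z: C = ½·ln((1+r)/(1−r)) = ½·ln(2.0769) = 0.3654.
n = ((z_{α} + z_β)/C)² + 3.
(1.645 + 0.674) / 0.3654 = 2.319 / 0.3654 = 6.346.
n = 6.346² + 3 = 40.28 + 3 = 43.3.
Round up.

n = 44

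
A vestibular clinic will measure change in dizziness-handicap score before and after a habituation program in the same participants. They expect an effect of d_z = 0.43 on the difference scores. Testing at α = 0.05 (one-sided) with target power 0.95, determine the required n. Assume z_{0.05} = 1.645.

For a paired (one-sample on differences) test: n = ((z_{α} + z_β) / d)².
z_{α} + z_β = 1.645 + 1.645 = 3.290.
n = (3.290 / 0.43)² = 7.651² = 58.54.
Round up.

n = 59 pairs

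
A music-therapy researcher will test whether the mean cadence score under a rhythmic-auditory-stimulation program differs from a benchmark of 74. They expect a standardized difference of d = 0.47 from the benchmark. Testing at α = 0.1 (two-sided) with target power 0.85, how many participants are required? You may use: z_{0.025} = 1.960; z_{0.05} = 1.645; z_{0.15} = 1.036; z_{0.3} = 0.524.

For a one-sample test: n = ((z_{α/2} + z_β) / d)².
z_{α/2} + z_β = 1.645 + 1.036 = 2.681.
n = (2.681 / 0.47)² = 5.704² = 32.54.
Round up.

n = 33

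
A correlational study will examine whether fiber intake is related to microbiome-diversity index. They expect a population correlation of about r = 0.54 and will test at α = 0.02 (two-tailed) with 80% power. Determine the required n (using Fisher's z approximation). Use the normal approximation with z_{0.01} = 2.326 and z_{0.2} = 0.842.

Fisher's z: C = ½·ln((1+r)/(1−r)) = ½·ln(3.3478) = 0.6042.
n = ((z_{α/2} + z_β)/C)² + 3.
(2.326 + 0.842) / 0.6042 = 3.168 / 0.6042 = 5.243.
n = 5.243² + 3 = 27.49 + 3 = 30.5.
Round up.

n = 31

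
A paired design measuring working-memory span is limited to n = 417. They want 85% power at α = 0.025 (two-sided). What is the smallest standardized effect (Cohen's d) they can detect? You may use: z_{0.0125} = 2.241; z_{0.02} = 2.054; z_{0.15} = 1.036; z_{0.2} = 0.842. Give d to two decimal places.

d_min ≈ 0.16

For a single sample (or paired design) of n = 417: d_min = (z_{α/2} + z_β)/√n.
z-sum = 2.241 + 1.036 = 3.277.
d_min = 3.277 / √417 = 3.277 / 20.421 = 0.160.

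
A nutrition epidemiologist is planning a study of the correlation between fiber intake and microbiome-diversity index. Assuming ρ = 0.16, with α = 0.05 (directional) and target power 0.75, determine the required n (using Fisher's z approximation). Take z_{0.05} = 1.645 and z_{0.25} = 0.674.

n = 210

Fisher's z: C = ½·ln((1+r)/(1−r)) = ½·ln(1.3810) = 0.1614.
n = ((z_{α} + z_β)/C)² + 3.
(1.645 + 0.674) / 0.1614 = 2.319 / 0.1614 = 14.368.
n = 14.368² + 3 = 206.44 + 3 = 209.4.
Round up.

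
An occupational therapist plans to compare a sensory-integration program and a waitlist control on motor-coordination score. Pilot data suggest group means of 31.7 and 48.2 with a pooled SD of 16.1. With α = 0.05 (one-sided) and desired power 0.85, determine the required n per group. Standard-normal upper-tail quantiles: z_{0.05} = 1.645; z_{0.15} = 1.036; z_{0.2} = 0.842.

Cohen's d = |M₁ − M₂| / SD_pooled = |31.7 − 48.2| / 16.1 = 16.5 / 16.1 = 1.025.
For two independent groups with equal n: n = 2·((z_{α} + z_β) / d)².
z_{α} + z_β = 1.645 + 1.036 = 2.681.
n = 2 × (2.681 / 1.025)² = 2 × 2.616² = 2 × 6.84 = 13.7.
Round up to the next whole participant.

n = 14 per group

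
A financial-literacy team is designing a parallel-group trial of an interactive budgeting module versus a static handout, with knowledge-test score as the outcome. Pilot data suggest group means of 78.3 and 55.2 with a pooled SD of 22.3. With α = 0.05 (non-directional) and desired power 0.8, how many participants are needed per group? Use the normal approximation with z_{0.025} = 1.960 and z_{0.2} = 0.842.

Cohen's d = |M₁ − M₂| / SD_pooled = |78.3 − 55.2| / 22.3 = 23.1 / 22.3 = 1.036.
For two independent groups with equal n: n = 2·((z_{α/2} + z_β) / d)².
z_{α/2} + z_β = 1.960 + 0.842 = 2.802.
n = 2 × (2.802 / 1.036)² = 2 × 2.705² = 2 × 7.32 = 14.6.
Round up to the next whole participant.

n = 15 per group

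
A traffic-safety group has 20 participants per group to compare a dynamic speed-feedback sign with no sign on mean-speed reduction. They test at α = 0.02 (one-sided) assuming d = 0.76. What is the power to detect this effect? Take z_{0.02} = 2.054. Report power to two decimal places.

For two equal groups, power = Φ(d·√(n/2) − z_{α}).
d·√(n/2) = 0.76 × √(20/2) = 0.76 × 3.162 = 2.403.
z_β = 2.403 − 2.054 = 0.349.
Power = Φ(0.349) = 0.637.

power ≈ 0.64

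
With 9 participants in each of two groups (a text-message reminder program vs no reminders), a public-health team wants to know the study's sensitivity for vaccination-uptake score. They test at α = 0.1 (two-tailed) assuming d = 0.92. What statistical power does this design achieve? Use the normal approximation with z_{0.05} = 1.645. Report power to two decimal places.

power ≈ 0.62

For two equal groups, power = Φ(d·√(n/2) − z_{α/2}).
d·√(n/2) = 0.92 × √(9/2) = 0.92 × 2.121 = 1.952.
z_β = 1.952 − 1.645 = 0.307.
Power = Φ(0.307) = 0.620.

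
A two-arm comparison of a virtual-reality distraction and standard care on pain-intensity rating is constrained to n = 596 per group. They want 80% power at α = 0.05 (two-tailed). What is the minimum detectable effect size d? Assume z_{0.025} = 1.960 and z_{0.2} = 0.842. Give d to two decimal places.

d_min ≈ 0.16

For two independent groups of n = 596 each: d_min = (z_{α/2} + z_β)·√(2/n).
z-sum = 1.960 + 0.842 = 2.802.
d_min = 2.802 × √(2/596) = 2.802 × 0.0579 = 0.162.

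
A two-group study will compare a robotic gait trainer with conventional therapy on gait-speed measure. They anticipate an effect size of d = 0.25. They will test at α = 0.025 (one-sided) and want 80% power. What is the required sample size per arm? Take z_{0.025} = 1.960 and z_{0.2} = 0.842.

n = 252 per group

For two independent groups with equal n: n = 2·((z_{α} + z_β) / d)².
z_{α} + z_β = 1.960 + 0.842 = 2.802.
n = 2 × (2.802 / 0.25)² = 2 × 11.208² = 2 × 125.62 = 251.2.
Round up to the next whole participant.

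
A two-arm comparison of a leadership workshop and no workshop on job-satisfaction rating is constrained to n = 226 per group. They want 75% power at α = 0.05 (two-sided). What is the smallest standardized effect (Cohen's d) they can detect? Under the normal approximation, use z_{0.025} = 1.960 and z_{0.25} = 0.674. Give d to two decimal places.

For two independent groups of n = 226 each: d_min = (z_{α/2} + z_β)·√(2/n).
z-sum = 1.960 + 0.674 = 2.634.
d_min = 2.634 × √(2/226) = 2.634 × 0.0941 = 0.248.

d_min ≈ 0.25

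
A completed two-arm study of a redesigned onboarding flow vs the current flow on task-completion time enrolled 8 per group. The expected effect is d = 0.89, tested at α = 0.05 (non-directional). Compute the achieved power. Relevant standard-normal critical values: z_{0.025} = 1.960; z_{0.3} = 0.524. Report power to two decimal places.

For two equal groups, power = Φ(d·√(n/2) − z_{α/2}).
d·√(n/2) = 0.89 × √(8/2) = 0.89 × 2.000 = 1.780.
z_β = 1.780 − 1.960 = -0.180.
Power = Φ(-0.180) = 0.429.

power ≈ 0.43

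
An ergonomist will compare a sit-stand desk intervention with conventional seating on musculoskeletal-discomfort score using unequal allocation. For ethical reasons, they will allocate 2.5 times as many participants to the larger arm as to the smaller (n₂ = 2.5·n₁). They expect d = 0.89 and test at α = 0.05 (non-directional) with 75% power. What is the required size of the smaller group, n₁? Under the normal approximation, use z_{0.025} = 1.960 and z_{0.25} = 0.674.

n₁ = 13

With allocation ratio k = n₂/n₁ = 2.5, Var(x̄₁−x̄₂) = σ²(1/n₁ + 1/(k·n₁)) = σ²·(k+1)/(k·n₁).
So n₁ = (1 + 1/k)·((z_{α/2} + z_β)/d)² = 1.400 × (2.634/0.89)².
n₁ = 1.400 × 8.76 = 12.3.
Round up: n₁ = 13, giving n₂ = ⌈2.5 × 13⌉ = ⌈32.5⌉ = 33.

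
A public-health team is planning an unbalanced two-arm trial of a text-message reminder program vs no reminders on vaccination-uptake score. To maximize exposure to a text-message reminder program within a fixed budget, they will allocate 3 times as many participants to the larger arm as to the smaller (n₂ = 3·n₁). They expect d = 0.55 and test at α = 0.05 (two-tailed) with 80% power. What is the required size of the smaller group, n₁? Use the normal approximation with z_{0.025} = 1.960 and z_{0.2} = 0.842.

With allocation ratio k = n₂/n₁ = 3, Var(x̄₁−x̄₂) = σ²(1/n₁ + 1/(k·n₁)) = σ²·(k+1)/(k·n₁).
So n₁ = (1 + 1/k)·((z_{α/2} + z_β)/d)² = 1.333 × (2.802/0.55)².
n₁ = 1.333 × 25.95 = 34.6.
Round up: n₁ = 35, giving n₂ = 3 × 35 = 105.

n₁ = 35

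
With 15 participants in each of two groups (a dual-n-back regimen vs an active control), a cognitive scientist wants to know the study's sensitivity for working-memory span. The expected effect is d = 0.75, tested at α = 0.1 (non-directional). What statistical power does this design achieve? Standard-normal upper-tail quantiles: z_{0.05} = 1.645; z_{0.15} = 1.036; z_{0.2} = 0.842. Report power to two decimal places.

power ≈ 0.66

For two equal groups, power = Φ(d·√(n/2) − z_{α/2}).
d·√(n/2) = 0.75 × √(15/2) = 0.75 × 2.739 = 2.054.
z_β = 2.054 − 1.645 = 0.409.
Power = Φ(0.409) = 0.659.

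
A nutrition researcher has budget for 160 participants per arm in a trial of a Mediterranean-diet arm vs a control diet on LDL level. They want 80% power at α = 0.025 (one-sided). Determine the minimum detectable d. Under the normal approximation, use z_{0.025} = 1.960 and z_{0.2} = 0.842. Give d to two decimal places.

For two independent groups of n = 160 each: d_min = (z_{α} + z_β)·√(2/n).
z-sum = 1.960 + 0.842 = 2.802.
d_min = 2.802 × √(2/160) = 2.802 × 0.1118 = 0.313.

d_min ≈ 0.31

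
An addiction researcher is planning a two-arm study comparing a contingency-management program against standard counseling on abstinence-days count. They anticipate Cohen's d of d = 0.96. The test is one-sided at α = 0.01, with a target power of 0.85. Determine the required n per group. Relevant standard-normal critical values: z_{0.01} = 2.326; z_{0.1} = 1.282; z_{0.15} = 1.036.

n = 25 per group

For two independent groups with equal n: n = 2·((z_{α} + z_β) / d)².
z_{α} + z_β = 2.326 + 1.036 = 3.362.
n = 2 × (3.362 / 0.96)² = 2 × 3.502² = 2 × 12.26 = 24.5.
Round up to the next whole participant.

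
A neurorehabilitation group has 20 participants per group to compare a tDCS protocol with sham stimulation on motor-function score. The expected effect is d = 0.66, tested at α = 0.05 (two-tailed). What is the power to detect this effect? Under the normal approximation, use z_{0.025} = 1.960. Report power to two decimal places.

For two equal groups, power = Φ(d·√(n/2) − z_{α/2}).
d·√(n/2) = 0.66 × √(20/2) = 0.66 × 3.162 = 2.087.
z_β = 2.087 − 1.960 = 0.127.
Power = Φ(0.127) = 0.551.

power ≈ 0.55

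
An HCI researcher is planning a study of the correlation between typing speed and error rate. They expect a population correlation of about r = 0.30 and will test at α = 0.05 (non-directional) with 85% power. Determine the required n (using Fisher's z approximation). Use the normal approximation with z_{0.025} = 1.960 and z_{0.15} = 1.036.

Fisher's z: C = ½·ln((1+r)/(1−r)) = ½·ln(1.8571) = 0.3095.
n = ((z_{α/2} + z_β)/C)² + 3.
(1.960 + 1.036) / 0.3095 = 2.996 / 0.3095 = 9.680.
n = 9.680² + 3 = 93.70 + 3 = 96.7.
Round up.

n = 97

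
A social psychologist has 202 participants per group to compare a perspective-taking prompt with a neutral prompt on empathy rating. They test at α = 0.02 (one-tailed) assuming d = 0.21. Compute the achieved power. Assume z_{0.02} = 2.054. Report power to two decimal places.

For two equal groups, power = Φ(d·√(n/2) − z_{α}).
d·√(n/2) = 0.21 × √(202/2) = 0.21 × 10.050 = 2.110.
z_β = 2.110 − 2.054 = 0.056.
Power = Φ(0.056) = 0.523.

power ≈ 0.52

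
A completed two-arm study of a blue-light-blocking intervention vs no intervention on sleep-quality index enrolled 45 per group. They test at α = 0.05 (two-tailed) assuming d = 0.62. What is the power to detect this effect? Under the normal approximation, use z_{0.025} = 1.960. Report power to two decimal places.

For two equal groups, power = Φ(d·√(n/2) − z_{α/2}).
d·√(n/2) = 0.62 × √(45/2) = 0.62 × 4.743 = 2.941.
z_β = 2.941 − 1.960 = 0.981.
Power = Φ(0.981) = 0.837.

power ≈ 0.84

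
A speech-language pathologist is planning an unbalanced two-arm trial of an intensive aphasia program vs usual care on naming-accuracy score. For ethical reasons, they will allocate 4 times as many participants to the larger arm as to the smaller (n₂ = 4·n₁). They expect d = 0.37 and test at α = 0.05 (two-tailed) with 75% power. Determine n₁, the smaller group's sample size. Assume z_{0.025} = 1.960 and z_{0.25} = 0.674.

With allocation ratio k = n₂/n₁ = 4, Var(x̄₁−x̄₂) = σ²(1/n₁ + 1/(k·n₁)) = σ²·(k+1)/(k·n₁).
So n₁ = (1 + 1/k)·((z_{α/2} + z_β)/d)² = 1.250 × (2.634/0.37)².
n₁ = 1.250 × 50.68 = 63.3.
Round up: n₁ = 64, giving n₂ = 4 × 64 = 256.

n₁ = 64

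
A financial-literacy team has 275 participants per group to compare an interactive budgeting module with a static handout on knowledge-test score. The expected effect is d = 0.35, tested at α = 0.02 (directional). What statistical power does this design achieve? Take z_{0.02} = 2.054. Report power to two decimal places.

For two equal groups, power = Φ(d·√(n/2) − z_{α}).
d·√(n/2) = 0.35 × √(275/2) = 0.35 × 11.726 = 4.104.
z_β = 4.104 − 2.054 = 2.050.
Power = Φ(2.050) = 0.980.

power ≈ 0.98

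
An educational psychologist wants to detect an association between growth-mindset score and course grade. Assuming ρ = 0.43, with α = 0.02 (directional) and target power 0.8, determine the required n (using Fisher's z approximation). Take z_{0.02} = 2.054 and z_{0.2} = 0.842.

Fisher's z: C = ½·ln((1+r)/(1−r)) = ½·ln(2.5088) = 0.4599.
n = ((z_{α} + z_β)/C)² + 3.
(2.054 + 0.842) / 0.4599 = 2.896 / 0.4599 = 6.297.
n = 6.297² + 3 = 39.65 + 3 = 42.7.
Round up.

n = 43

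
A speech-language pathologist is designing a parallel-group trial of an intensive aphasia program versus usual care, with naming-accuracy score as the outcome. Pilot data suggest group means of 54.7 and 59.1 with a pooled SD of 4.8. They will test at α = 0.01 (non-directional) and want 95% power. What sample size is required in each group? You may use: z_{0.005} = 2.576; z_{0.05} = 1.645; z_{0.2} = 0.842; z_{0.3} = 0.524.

Cohen's d = |M₁ − M₂| / SD_pooled = |54.7 − 59.1| / 4.8 = 4.4 / 4.8 = 0.917.
For two independent groups with equal n: n = 2·((z_{α/2} + z_β) / d)².
z_{α/2} + z_β = 2.576 + 1.645 = 4.221.
n = 2 × (4.221 / 0.917)² = 2 × 4.603² = 2 × 21.19 = 42.4.
Round up to the next whole participant.

n = 43 per group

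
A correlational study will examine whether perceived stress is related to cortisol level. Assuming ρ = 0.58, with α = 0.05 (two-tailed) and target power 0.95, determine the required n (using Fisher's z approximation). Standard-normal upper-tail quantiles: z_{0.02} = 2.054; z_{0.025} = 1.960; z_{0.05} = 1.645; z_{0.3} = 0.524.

n = 33

Fisher's z: C = ½·ln((1+r)/(1−r)) = ½·ln(3.7619) = 0.6625.
n = ((z_{α/2} + z_β)/C)² + 3.
(1.960 + 1.645) / 0.6625 = 3.605 / 0.6625 = 5.442.
n = 5.442² + 3 = 29.61 + 3 = 32.6.
Round up.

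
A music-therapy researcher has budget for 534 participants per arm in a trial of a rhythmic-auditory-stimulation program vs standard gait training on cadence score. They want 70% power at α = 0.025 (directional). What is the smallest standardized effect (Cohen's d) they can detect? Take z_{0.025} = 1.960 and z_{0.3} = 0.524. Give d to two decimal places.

For two independent groups of n = 534 each: d_min = (z_{α} + z_β)·√(2/n).
z-sum = 1.960 + 0.524 = 2.484.
d_min = 2.484 × √(2/534) = 2.484 × 0.0612 = 0.152.

d_min ≈ 0.15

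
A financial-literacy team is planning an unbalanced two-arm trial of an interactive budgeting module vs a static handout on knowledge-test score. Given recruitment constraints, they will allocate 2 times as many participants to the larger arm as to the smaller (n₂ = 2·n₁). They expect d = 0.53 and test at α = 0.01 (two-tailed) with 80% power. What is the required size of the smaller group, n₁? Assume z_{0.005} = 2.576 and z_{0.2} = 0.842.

With allocation ratio k = n₂/n₁ = 2, Var(x̄₁−x̄₂) = σ²(1/n₁ + 1/(k·n₁)) = σ²·(k+1)/(k·n₁).
So n₁ = (1 + 1/k)·((z_{α/2} + z_β)/d)² = 1.500 × (3.418/0.53)².
n₁ = 1.500 × 41.59 = 62.4.
Round up: n₁ = 63, giving n₂ = 2 × 63 = 126.

n₁ = 63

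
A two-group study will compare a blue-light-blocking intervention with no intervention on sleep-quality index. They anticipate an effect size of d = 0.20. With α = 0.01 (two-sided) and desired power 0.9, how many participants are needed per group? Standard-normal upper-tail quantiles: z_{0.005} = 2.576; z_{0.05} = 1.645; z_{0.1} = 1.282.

n = 745 per group

For two independent groups with equal n: n = 2·((z_{α/2} + z_β) / d)².
z_{α/2} + z_β = 2.576 + 1.282 = 3.858.
n = 2 × (3.858 / 0.20)² = 2 × 19.290² = 2 × 372.10 = 744.2.
Round up to the next whole participant.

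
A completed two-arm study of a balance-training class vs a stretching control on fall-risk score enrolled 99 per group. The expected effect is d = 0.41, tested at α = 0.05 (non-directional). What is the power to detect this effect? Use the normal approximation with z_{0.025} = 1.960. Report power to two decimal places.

For two equal groups, power = Φ(d·√(n/2) − z_{α/2}).
d·√(n/2) = 0.41 × √(99/2) = 0.41 × 7.036 = 2.885.
z_β = 2.885 − 1.960 = 0.925.
Power = Φ(0.925) = 0.822.

power ≈ 0.82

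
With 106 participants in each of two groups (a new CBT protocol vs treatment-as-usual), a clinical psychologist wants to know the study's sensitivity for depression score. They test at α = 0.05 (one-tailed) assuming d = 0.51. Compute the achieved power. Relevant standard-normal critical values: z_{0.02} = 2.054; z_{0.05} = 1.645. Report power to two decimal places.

power ≈ 0.98

For two equal groups, power = Φ(d·√(n/2) − z_{α}).
d·√(n/2) = 0.51 × √(106/2) = 0.51 × 7.280 = 3.713.
z_β = 3.713 − 1.645 = 2.068.
Power = Φ(2.068) = 0.981.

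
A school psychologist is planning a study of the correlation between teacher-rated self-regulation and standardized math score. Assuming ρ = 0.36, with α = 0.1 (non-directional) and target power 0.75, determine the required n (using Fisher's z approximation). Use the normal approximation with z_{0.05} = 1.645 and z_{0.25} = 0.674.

Fisher's z: C = ½·ln((1+r)/(1−r)) = ½·ln(2.1250) = 0.3769.
n = ((z_{α/2} + z_β)/C)² + 3.
(1.645 + 0.674) / 0.3769 = 2.319 / 0.3769 = 6.153.
n = 6.153² + 3 = 37.86 + 3 = 40.9.
Round up.

n = 41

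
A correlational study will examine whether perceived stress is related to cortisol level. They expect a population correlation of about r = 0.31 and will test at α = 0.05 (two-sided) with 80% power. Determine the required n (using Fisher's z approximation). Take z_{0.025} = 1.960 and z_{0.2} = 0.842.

Fisher's z: C = ½·ln((1+r)/(1−r)) = ½·ln(1.8986) = 0.3205.
n = ((z_{α/2} + z_β)/C)² + 3.
(1.960 + 0.842) / 0.3205 = 2.802 / 0.3205 = 8.743.
n = 8.743² + 3 = 76.43 + 3 = 79.4.
Round up.

n = 80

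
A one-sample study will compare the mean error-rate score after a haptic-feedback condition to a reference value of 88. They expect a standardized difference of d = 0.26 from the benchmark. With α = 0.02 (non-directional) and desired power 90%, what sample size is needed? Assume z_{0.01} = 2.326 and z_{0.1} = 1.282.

For a one-sample test: n = ((z_{α/2} + z_β) / d)².
z_{α/2} + z_β = 2.326 + 1.282 = 3.608.
n = (3.608 / 0.26)² = 13.877² = 192.57.
Round up.

n = 193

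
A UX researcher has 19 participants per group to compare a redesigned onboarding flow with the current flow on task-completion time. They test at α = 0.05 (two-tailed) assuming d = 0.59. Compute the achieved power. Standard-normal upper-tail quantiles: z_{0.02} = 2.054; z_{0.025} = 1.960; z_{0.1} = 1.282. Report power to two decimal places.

For two equal groups, power = Φ(d·√(n/2) − z_{α/2}).
d·√(n/2) = 0.59 × √(19/2) = 0.59 × 3.082 = 1.819.
z_β = 1.819 − 1.960 = -0.141.
Power = Φ(-0.141) = 0.444.

power ≈ 0.44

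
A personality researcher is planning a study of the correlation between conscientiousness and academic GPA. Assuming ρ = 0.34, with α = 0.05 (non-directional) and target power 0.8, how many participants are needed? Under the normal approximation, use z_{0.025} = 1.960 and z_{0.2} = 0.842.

Fisher's z: C = ½·ln((1+r)/(1−r)) = ½·ln(2.0303) = 0.3541.
n = ((z_{α/2} + z_β)/C)² + 3.
(1.960 + 0.842) / 0.3541 = 2.802 / 0.3541 = 7.913.
n = 7.913² + 3 = 62.62 + 3 = 65.6.
Round up.

n = 66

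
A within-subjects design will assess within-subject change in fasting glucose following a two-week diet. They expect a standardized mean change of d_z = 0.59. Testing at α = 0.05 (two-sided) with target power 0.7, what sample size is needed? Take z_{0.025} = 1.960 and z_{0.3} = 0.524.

For a paired (one-sample on differences) test: n = ((z_{α/2} + z_β) / d)².
z_{α/2} + z_β = 1.960 + 0.524 = 2.484.
n = (2.484 / 0.59)² = 4.210² = 17.73.
Round up.

n = 18 pairs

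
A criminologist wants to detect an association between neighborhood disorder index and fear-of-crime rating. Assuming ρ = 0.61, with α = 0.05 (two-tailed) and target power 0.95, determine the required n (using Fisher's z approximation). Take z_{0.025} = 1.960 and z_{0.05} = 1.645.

Fisher's z: C = ½·ln((1+r)/(1−r)) = ½·ln(4.1282) = 0.7089.
n = ((z_{α/2} + z_β)/C)² + 3.
(1.960 + 1.645) / 0.7089 = 3.605 / 0.7089 = 5.085.
n = 5.085² + 3 = 25.86 + 3 = 28.9.
Round up.

n = 29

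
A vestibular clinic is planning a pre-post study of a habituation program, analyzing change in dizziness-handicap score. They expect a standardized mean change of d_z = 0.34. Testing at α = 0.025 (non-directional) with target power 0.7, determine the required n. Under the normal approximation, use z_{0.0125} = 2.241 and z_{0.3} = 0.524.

n = 67 pairs

For a paired (one-sample on differences) test: n = ((z_{α/2} + z_β) / d)².
z_{α/2} + z_β = 2.241 + 0.524 = 2.765.
n = (2.765 / 0.34)² = 8.132² = 66.14.
Round up.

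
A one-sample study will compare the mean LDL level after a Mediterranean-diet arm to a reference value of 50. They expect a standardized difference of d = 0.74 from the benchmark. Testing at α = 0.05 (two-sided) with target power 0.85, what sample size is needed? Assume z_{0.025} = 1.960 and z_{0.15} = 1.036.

For a one-sample test: n = ((z_{α/2} + z_β) / d)².
z_{α/2} + z_β = 1.960 + 1.036 = 2.996.
n = (2.996 / 0.74)² = 4.049² = 16.39.
Round up.

n = 17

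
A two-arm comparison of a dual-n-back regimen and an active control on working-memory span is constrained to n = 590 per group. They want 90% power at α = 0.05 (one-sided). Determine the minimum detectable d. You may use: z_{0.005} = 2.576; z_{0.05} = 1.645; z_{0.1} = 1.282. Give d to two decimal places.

For two independent groups of n = 590 each: d_min = (z_{α} + z_β)·√(2/n).
z-sum = 1.645 + 1.282 = 2.927.
d_min = 2.927 × √(2/590) = 2.927 × 0.0582 = 0.170.

d_min ≈ 0.17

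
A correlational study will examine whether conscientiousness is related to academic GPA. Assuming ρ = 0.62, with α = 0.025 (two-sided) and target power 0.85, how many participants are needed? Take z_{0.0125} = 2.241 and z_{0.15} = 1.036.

Fisher's z: C = ½·ln((1+r)/(1−r)) = ½·ln(4.2632) = 0.7250.
n = ((z_{α/2} + z_β)/C)² + 3.
(2.241 + 1.036) / 0.7250 = 3.277 / 0.7250 = 4.520.
n = 4.520² + 3 = 20.43 + 3 = 23.4.
Round up.

n = 24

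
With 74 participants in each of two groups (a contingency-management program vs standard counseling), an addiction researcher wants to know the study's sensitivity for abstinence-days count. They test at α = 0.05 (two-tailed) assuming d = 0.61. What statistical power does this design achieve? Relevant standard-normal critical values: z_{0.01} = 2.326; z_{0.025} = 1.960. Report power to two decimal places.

For two equal groups, power = Φ(d·√(n/2) − z_{α/2}).
d·√(n/2) = 0.61 × √(74/2) = 0.61 × 6.083 = 3.710.
z_β = 3.710 − 1.960 = 1.750.
Power = Φ(1.750) = 0.960.

power ≈ 0.96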